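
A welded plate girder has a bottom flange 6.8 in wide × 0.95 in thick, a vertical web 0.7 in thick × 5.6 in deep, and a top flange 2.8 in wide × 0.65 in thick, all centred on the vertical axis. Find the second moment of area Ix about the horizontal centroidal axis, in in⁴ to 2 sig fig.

Treat the section as a set of non-overlapping primitives; coordinates are from the bounding-box lower-left.
Bottom plate: 6.8 × 0.95, A = 6.46 in², y = 0.475 in, Ī = 0.4858 in⁴.
Web plate: 0.7 × 5.6, A = 3.92 in², y = 3.75 in, Ī = 10.24 in⁴.
Top plate: 2.8 × 0.65, A = 1.82 in², y = 6.875 in, Ī = 0.06408 in⁴.
Centroid: ȳ = ΣA·y / ΣA = 2.482 in.
Transfer each piece to the horizontal centroidal axis using Ī + A·d² with d = y − 2.482:
  bottom plate: d = -2.007 in → contributes +26.51 in⁴
  web plate: d = 1.268 in → contributes +16.55 in⁴
  top plate: d = 4.393 in → contributes +35.19 in⁴
Total I = 78.24 in⁴.

Ix ≈ 78 in⁴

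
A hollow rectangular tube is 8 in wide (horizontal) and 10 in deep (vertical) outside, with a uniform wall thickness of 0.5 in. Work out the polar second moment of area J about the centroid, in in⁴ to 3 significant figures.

J ≈ 411 in⁴

Decompose the section into non-overlapping parts with the origin at the bottom-left of its bounding rectangle.
Outer rectangle: 8 × 10, A = 80 in², y = 5 in, Ī = 666.67 in⁴.
Inner void (subtracted): 7 × 9, A = 63 in², y = 5 in, Ī = 425.25 in⁴.
By symmetry the centroid is at mid-height, ȳ = 5 in.
All pieces are centred on the centroidal x-axis, so I = ΣĪ (holes subtracted) = 241.42 in⁴.
Repeating about the centroidal y-axis gives I_y = 169.42 in⁴.
Polar second moment: J = I_x + I_y = 410.83 in⁴.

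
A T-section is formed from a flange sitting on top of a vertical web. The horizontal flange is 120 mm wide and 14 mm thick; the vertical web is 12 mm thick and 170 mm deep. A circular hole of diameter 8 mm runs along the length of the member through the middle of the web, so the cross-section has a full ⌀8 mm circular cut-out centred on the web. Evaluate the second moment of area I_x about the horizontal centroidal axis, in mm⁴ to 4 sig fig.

I_x ≈ 1.265 × 10⁷ mm⁴

Treat the section as a set of non-overlapping primitives; coordinates are from the bounding-box lower-left.
Flange: 120 × 14, A = 1 680 mm², y = 177 mm, Ī = 27 440 mm⁴.
Web: 12 × 170, A = 2 040 mm², y = 85 mm, Ī = 4 913 000 mm⁴.
Hole (subtracted): ⌀8, A = 50.2655 mm², y = 85 mm, Ī = 201.062 mm⁴.
Centroid: ȳ = ΣA·y / ΣA = 127.117 mm.
Transfer each piece to the horizontal centroidal axis using Ī + A·d² with d = y − 127.117:
  flange: d = 49.8825 mm → contributes +4 207 725 mm⁴
  web: d = -42.1175 mm → contributes +8 531 721 mm⁴
  hole: d = -42.1175 mm → contributes −89366.1 mm⁴
Total I = 12 650 080 mm⁴.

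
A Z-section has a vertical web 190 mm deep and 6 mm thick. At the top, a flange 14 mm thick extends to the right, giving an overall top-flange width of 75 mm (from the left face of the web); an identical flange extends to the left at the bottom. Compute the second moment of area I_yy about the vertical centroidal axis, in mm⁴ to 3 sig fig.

I_yy ≈ 3.49 × 10⁶ mm⁴

Break the section into simple shapes (no overlaps), measuring from the bottom-left corner of the bounding box.
Web: 6 × 190, A = 1 140 mm², x = 72 mm, Ī = 3 420 mm⁴.
Top flange (beyond web): 69 × 14, A = 966 mm², x = 109.5 mm, Ī = 383 261 mm⁴.
Bottom flange (beyond web): 69 × 14, A = 966 mm², x = 34.5 mm, Ī = 383 261 mm⁴.
Centroid: x̄ = ΣA·x / ΣA = 72 mm.
Transfer each piece to the vertical centroidal axis using Ī + A·d² with d = x − 72:
  web: d = 0 mm → contributes +3 420 mm⁴
  top flange (beyond web): d = 37.5 mm → contributes +1 741 698 mm⁴
  bottom flange (beyond web): d = -37.5 mm → contributes +1 741 698 mm⁴
Total I = 3 486 816 mm⁴.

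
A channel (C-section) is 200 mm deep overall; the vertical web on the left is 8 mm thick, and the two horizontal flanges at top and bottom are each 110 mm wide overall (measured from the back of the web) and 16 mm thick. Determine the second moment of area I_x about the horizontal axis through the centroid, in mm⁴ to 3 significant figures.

Split into non-overlapping primitives; take the origin at the lower-left of the bounding box.
Web: 8 × 200, A = 1 600 mm², y = 100 mm, Ī = 5 333 333 mm⁴.
Top flange (beyond web): 102 × 16, A = 1 632 mm², y = 192 mm, Ī = 34 816 mm⁴.
Bottom flange (beyond web): 102 × 16, A = 1 632 mm², y = 8 mm, Ī = 34 816 mm⁴.
By symmetry the centroid is at mid-height, ȳ = 100 mm.
Transfer each piece to the horizontal axis through the centroid using Ī + A·d² with d = y − 100:
  web: d = 0 mm → contributes +5 333 333 mm⁴
  top flange (beyond web): d = 92 mm → contributes +13 848 064 mm⁴
  bottom flange (beyond web): d = -92 mm → contributes +13 848 064 mm⁴
Total I = 33 029 461 mm⁴.

I_x ≈ 3.30 × 10⁷ mm⁴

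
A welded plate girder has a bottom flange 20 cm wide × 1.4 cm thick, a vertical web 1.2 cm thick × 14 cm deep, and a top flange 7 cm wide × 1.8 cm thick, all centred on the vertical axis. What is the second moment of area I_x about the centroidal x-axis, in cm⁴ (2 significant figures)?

I_x ≈ 2500 cm⁴

Treat the section as a set of non-overlapping primitives; coordinates are from the bounding-box lower-left.
Bottom plate: 20 × 1.4, A = 28 cm², y = 0.7 cm, Ī = 4.573 cm⁴.
Web plate: 1.2 × 14, A = 16.8 cm², y = 8.4 cm, Ī = 274.4 cm⁴.
Top plate: 7 × 1.8, A = 12.6 cm², y = 16.3 cm, Ī = 3.402 cm⁴.
Centroid: ȳ = ΣA·y / ΣA = 6.378 cm.
Transfer each piece to the centroidal x-axis using Ī + A·d² with d = y − 6.378:
  bottom plate: d = -5.678 cm → contributes +907.3 cm⁴
  web plate: d = 2.022 cm → contributes +343.1 cm⁴
  top plate: d = 9.922 cm → contributes +1 244 cm⁴
Total I = 2 494 cm⁴.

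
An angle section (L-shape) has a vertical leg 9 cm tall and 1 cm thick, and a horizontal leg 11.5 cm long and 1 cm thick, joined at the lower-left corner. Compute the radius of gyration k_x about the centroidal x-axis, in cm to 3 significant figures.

k_x ≈ 2.67 cm

Split into non-overlapping primitives; take the origin at the lower-left of the bounding box.
Vertical leg: 1 × 9, A = 9 cm², y = 4.5 cm, Ī = 60.75 cm⁴.
Horizontal leg (remainder): 10.5 × 1, A = 10.5 cm², y = 0.5 cm, Ī = 0.875 cm⁴.
Centroid: ȳ = ΣA·y / ΣA = 2.3462 cm.
Transfer each piece to the centroidal x-axis using Ī + A·d² with d = y − 2.3462:
  vertical leg: d = 2.1538 cm → contributes +102.5 cm⁴
  horizontal leg (remainder): d = -1.8462 cm → contributes +36.662 cm⁴
Total I = 139.16 cm⁴.
Radius of gyration: k = √(I/A) = √(139.16 / 19.5) = 2.6714 cm.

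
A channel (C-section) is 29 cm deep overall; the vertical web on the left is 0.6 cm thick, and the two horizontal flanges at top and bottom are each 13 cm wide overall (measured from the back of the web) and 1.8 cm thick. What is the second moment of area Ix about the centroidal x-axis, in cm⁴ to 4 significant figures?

Treat the section as a set of non-overlapping primitives; coordinates are from the bounding-box lower-left.
Web: 0.6 × 29, A = 17.4 cm², y = 14.5 cm, Ī = 1219.45 cm⁴.
Top flange (beyond web): 12.4 × 1.8, A = 22.32 cm², y = 28.1 cm, Ī = 6.0264 cm⁴.
Bottom flange (beyond web): 12.4 × 1.8, A = 22.32 cm², y = 0.9 cm, Ī = 6.0264 cm⁴.
By symmetry the centroid is at mid-height, ȳ = 14.5 cm.
Transfer each piece to the centroidal x-axis using Ī + A·d² with d = y − 14.5:
  web: d = 0 cm → contributes +1219.45 cm⁴
  top flange (beyond web): d = 13.6 cm → contributes +4134.33 cm⁴
  bottom flange (beyond web): d = -13.6 cm → contributes +4134.33 cm⁴
Total I = 9488.12 cm⁴.

Ix ≈ 9488 cm⁴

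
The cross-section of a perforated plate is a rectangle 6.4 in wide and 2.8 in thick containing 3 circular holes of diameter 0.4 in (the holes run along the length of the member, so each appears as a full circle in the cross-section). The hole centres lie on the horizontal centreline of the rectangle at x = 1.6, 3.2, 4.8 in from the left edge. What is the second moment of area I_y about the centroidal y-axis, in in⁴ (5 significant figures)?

I_y ≈ 60.520 in⁴

Break the section into simple shapes (no overlaps), measuring from the bottom-left corner of the bounding box.
Plate: 6.4 × 2.8, A = 17.92 in², x = 3.2 in, Ī = 61.16693 in⁴.
Hole 1 (subtracted): ⌀0.4, A = 0.1256637 in², x = 1.6 in, Ī = 0.001256637 in⁴.
Hole 2 (subtracted): ⌀0.4, A = 0.1256637 in², x = 3.2 in, Ī = 0.001256637 in⁴.
Hole 3 (subtracted): ⌀0.4, A = 0.1256637 in², x = 4.8 in, Ī = 0.001256637 in⁴.
By symmetry the centroid is at mid-width, x̄ = 3.2 in.
Transfer each piece to the centroidal y-axis using Ī + A·d² with d = x − 3.2:
  plate: d = 0 in → contributes +61.16693 in⁴
  hole 1: d = -1.6 in → contributes −0.3229557 in⁴
  hole 2: d = 0 in → contributes −0.001256637 in⁴
  hole 3: d = 1.6 in → contributes −0.3229557 in⁴
Total I = 60.51977 in⁴.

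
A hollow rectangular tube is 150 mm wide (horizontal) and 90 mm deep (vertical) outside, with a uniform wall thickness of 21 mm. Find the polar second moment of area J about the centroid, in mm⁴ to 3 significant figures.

J ≈ 2.84 × 10⁷ mm⁴

Decompose the section into non-overlapping parts with the origin at the bottom-left of its bounding rectangle.
Outer rectangle: 150 × 90, A = 13 500 mm², y = 45 mm, Ī = 9 112 500 mm⁴.
Inner void (subtracted): 108 × 48, A = 5 184 mm², y = 45 mm, Ī = 995 328 mm⁴.
By symmetry the centroid is at mid-height, ȳ = 45 mm.
All pieces are centred on the centroidal x-axis, so I = ΣĪ (holes subtracted) = 8 117 172 mm⁴.
Repeating about the centroidal y-axis gives I_y = 20 273 652 mm⁴.
Polar second moment: J = I_x + I_y = 28 390 824 mm⁴.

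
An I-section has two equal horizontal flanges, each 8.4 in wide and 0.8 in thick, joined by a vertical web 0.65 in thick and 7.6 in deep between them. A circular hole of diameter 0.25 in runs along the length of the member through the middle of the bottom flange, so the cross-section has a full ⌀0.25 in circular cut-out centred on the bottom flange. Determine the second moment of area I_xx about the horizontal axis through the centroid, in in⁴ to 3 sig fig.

I_xx ≈ 261 in⁴

Treat the section as a set of non-overlapping primitives; coordinates are from the bounding-box lower-left.
Bottom flange: 8.4 × 0.8, A = 6.72 in², y = 0.4 in, Ī = 0.3584 in⁴.
Web: 0.65 × 7.6, A = 4.94 in², y = 4.6 in, Ī = 23.778 in⁴.
Top flange: 8.4 × 0.8, A = 6.72 in², y = 8.8 in, Ī = 0.3584 in⁴.
Hole (subtracted): ⌀0.25, A = 0.049087 in², y = 0.4 in, Ī = 0.00019175 in⁴.
Centroid: ȳ = ΣA·y / ΣA = 4.6112 in.
Transfer each piece to the horizontal axis through the centroid using Ī + A·d² with d = y − 4.6112:
  bottom flange: d = -4.2112 in → contributes +119.53 in⁴
  web: d = -0.011247 in → contributes +23.778 in⁴
  top flange: d = 4.1888 in → contributes +118.27 in⁴
  hole: d = -4.2112 in → contributes −0.87074 in⁴
Total I = 260.71 in⁴.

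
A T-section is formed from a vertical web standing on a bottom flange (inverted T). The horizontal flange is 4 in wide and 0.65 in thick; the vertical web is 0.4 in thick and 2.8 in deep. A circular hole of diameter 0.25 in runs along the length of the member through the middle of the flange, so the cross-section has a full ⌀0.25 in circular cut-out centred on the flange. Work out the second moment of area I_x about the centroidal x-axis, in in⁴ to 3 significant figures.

Decompose the section into non-overlapping parts with the origin at the bottom-left of its bounding rectangle.
Flange: 4 × 0.65, A = 2.6 in², y = 0.325 in, Ī = 0.091542 in⁴.
Web: 0.4 × 2.8, A = 1.12 in², y = 2.05 in, Ī = 0.73173 in⁴.
Hole (subtracted): ⌀0.25, A = 0.049087 in², y = 0.325 in, Ī = 0.00019175 in⁴.
Centroid: ȳ = ΣA·y / ΣA = 0.8513 in.
Transfer each piece to the centroidal x-axis using Ī + A·d² with d = y − 0.8513:
  flange: d = -0.5263 in → contributes +0.81172 in⁴
  web: d = 1.1987 in → contributes +2.341 in⁴
  hole: d = -0.5263 in → contributes −0.013789 in⁴
Total I = 3.139 in⁴.

I_x ≈ 3.14 in⁴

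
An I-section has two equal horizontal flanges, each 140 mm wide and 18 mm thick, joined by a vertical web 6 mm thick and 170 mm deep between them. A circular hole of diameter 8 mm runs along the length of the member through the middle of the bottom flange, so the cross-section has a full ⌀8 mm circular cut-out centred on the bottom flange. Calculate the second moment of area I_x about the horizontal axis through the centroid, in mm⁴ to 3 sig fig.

Split into non-overlapping primitives; take the origin at the lower-left of the bounding box.
Bottom flange: 140 × 18, A = 2 520 mm², y = 9 mm, Ī = 68 040 mm⁴.
Web: 6 × 170, A = 1 020 mm², y = 103 mm, Ī = 2 456 500 mm⁴.
Top flange: 140 × 18, A = 2 520 mm², y = 197 mm, Ī = 68 040 mm⁴.
Hole (subtracted): ⌀8, A = 50.265 mm², y = 9 mm, Ī = 201.06 mm⁴.
Centroid: ȳ = ΣA·y / ΣA = 103.79 mm.
Transfer each piece to the horizontal axis through the centroid using Ī + A·d² with d = y − 103.79:
  bottom flange: d = -94.786 mm → contributes +22 708 796 mm⁴
  web: d = -0.78622 mm → contributes +2 457 130 mm⁴
  top flange: d = 93.214 mm → contributes +21 963 840 mm⁴
  hole: d = -94.786 mm → contributes −451 808 mm⁴
Total I = 46 677 958 mm⁴.

I_x ≈ 4.67 × 10⁷ mm⁴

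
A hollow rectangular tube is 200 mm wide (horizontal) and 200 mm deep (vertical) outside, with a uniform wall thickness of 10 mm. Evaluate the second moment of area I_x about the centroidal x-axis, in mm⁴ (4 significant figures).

I_x ≈ 4.585 × 10⁷ mm⁴

Decompose the section into non-overlapping parts with the origin at the bottom-left of its bounding rectangle.
Outer rectangle: 200 × 200, A = 40 000 mm², y = 100 mm, Ī = 133 333 333 mm⁴.
Inner void (subtracted): 180 × 180, A = 32 400 mm², y = 100 mm, Ī = 87 480 000 mm⁴.
By symmetry the centroid is at mid-height, ȳ = 100 mm.
All pieces are centred on the centroidal x-axis, so I = ΣĪ (holes subtracted) = 45 853 333 mm⁴.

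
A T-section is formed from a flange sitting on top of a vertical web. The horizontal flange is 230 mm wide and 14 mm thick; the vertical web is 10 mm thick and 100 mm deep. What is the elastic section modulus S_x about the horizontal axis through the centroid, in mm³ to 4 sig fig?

Decompose the section into non-overlapping parts with the origin at the bottom-left of its bounding rectangle.
Flange: 230 × 14, A = 3 220 mm², y = 107 mm, Ī = 52593.3 mm⁴.
Web: 10 × 100, A = 1 000 mm², y = 50 mm, Ī = 833 333 mm⁴.
Centroid: ȳ = ΣA·y / ΣA = 93.4929 mm.
Transfer each piece to the horizontal axis through the centroid using Ī + A·d² with d = y − 93.4929:
  flange: d = 13.5071 mm → contributes +640 057 mm⁴
  web: d = -43.4929 mm → contributes +2 724 965 mm⁴
Total I = 3 365 021 mm⁴.
Extreme fibre distance c = 93.4929 mm; S = I/c = 35992.3 mm³.

S_x ≈ 3.599 × 10⁴ mm³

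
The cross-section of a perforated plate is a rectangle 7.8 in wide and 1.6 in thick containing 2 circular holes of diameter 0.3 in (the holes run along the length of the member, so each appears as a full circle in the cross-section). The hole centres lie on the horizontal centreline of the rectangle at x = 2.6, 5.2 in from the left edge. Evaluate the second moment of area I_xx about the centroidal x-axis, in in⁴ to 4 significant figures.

I_xx ≈ 2.662 in⁴

Split into non-overlapping primitives; take the origin at the lower-left of the bounding box.
Plate: 7.8 × 1.6, A = 12.48 in², y = 0.8 in, Ī = 2.6624 in⁴.
Hole 1 (subtracted): ⌀0.3, A = 0.0706858 in², y = 0.8 in, Ī = 0.000397608 in⁴.
Hole 2 (subtracted): ⌀0.3, A = 0.0706858 in², y = 0.8 in, Ī = 0.000397608 in⁴.
By symmetry the centroid is at mid-height, ȳ = 0.8 in.
All pieces are centred on the centroidal x-axis, so I = ΣĪ (holes subtracted) = 2.6616 in⁴.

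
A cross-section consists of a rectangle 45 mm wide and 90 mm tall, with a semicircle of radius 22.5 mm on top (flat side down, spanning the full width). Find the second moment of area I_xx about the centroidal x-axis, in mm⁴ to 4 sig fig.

I_xx ≈ 4.740 × 10⁶ mm⁴

Treat the section as a set of non-overlapping primitives; coordinates are from the bounding-box lower-left.
Rectangular body: 45 × 90, A = 4 050 mm², y = 45 mm, Ī = 2 733 750 mm⁴.
Semicircular cap: semicircle r = 22.5, A = 795.216 mm², y = 99.5493 mm, Ī = 28129.5 mm⁴.
Centroid: ȳ = ΣA·y / ΣA = 53.9528 mm.
Transfer each piece to the centroidal x-axis using Ī + A·d² with d = y − 53.9528:
  rectangular body: d = -8.95284 mm → contributes +3 058 371 mm⁴
  semicircular cap: d = 45.5965 mm → contributes +1 681 412 mm⁴
Total I = 4 739 783 mm⁴.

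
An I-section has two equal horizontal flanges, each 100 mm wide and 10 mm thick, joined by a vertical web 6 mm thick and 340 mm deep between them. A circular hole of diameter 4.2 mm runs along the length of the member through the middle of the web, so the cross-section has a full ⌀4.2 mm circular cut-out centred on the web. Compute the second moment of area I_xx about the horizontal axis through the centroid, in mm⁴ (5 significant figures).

Treat the section as a set of non-overlapping primitives; coordinates are from the bounding-box lower-left.
Bottom flange: 100 × 10, A = 1 000 mm², y = 5 mm, Ī = 8333.333 mm⁴.
Web: 6 × 340, A = 2 040 mm², y = 180 mm, Ī = 19 652 000 mm⁴.
Top flange: 100 × 10, A = 1 000 mm², y = 355 mm, Ī = 8333.333 mm⁴.
Hole (subtracted): ⌀4.2, A = 13.85442 mm², y = 180 mm, Ī = 15.2745 mm⁴.
By symmetry the centroid is at mid-height, ȳ = 180 mm.
Transfer each piece to the horizontal axis through the centroid using Ī + A·d² with d = y − 180:
  bottom flange: d = -175 mm → contributes +30 633 333 mm⁴
  web: d = 0 mm → contributes +19 652 000 mm⁴
  top flange: d = 175 mm → contributes +30 633 333 mm⁴
  hole: d = 0 mm → contributes −15.2745 mm⁴
Total I = 80 918 651 mm⁴.

I_xx ≈ 8.0919 × 10⁷ mm⁴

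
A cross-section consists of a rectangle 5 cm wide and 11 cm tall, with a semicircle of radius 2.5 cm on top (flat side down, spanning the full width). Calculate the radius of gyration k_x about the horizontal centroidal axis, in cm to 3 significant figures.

Break the section into simple shapes (no overlaps), measuring from the bottom-left corner of the bounding box.
Rectangular body: 5 × 11, A = 55 cm², y = 5.5 cm, Ī = 554.58 cm⁴.
Semicircular cap: semicircle r = 2.5, A = 9.8175 cm², y = 12.061 cm, Ī = 4.2874 cm⁴.
Centroid: ȳ = ΣA·y / ΣA = 6.4938 cm.
Transfer each piece to the horizontal centroidal axis using Ī + A·d² with d = y − 6.4938:
  rectangular body: d = -0.99376 cm → contributes +608.9 cm⁴
  semicircular cap: d = 5.5673 cm → contributes +308.58 cm⁴
Total I = 917.47 cm⁴.
Radius of gyration: k = √(I/A) = √(917.47 / 64.817) = 3.7623 cm.

k_x ≈ 3.76 cm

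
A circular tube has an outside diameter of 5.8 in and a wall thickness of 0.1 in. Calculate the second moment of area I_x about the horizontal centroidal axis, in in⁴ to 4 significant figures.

Treat the section as a set of non-overlapping primitives; coordinates are from the bounding-box lower-left.
Outer circle: ⌀5.8, A = 26.4208 in², y = 2.9 in, Ī = 55.5497 in⁴.
Bore (subtracted): ⌀5.6, A = 24.6301 in², y = 2.9 in, Ī = 48.275 in⁴.
By symmetry the centroid is at mid-height, ȳ = 2.9 in.
All pieces are centred on the horizontal centroidal axis, so I = ΣĪ (holes subtracted) = 7.27475 in⁴.

I_x ≈ 7.275 in⁴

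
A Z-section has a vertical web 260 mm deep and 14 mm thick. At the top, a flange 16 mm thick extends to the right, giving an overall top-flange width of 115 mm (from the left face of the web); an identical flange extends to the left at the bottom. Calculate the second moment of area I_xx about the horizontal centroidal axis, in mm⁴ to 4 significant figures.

I_xx ≈ 6.868 × 10⁷ mm⁴

Decompose the section into non-overlapping parts with the origin at the bottom-left of its bounding rectangle.
Web: 14 × 260, A = 3 640 mm², y = 130 mm, Ī = 20 505 333 mm⁴.
Top flange (beyond web): 101 × 16, A = 1 616 mm², y = 252 mm, Ī = 34474.7 mm⁴.
Bottom flange (beyond web): 101 × 16, A = 1 616 mm², y = 8 mm, Ī = 34474.7 mm⁴.
Centroid: ȳ = ΣA·y / ΣA = 130 mm.
Transfer each piece to the horizontal centroidal axis using Ī + A·d² with d = y − 130:
  web: d = 0 mm → contributes +20 505 333 mm⁴
  top flange (beyond web): d = 122 mm → contributes +24 087 019 mm⁴
  bottom flange (beyond web): d = -122 mm → contributes +24 087 019 mm⁴
Total I = 68 679 371 mm⁴.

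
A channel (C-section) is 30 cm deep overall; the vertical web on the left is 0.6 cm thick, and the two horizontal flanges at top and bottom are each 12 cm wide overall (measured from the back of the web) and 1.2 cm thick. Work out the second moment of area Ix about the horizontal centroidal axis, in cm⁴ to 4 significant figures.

Ix ≈ 7027 cm⁴

Treat the section as a set of non-overlapping primitives; coordinates are from the bounding-box lower-left.
Web: 0.6 × 30, A = 18 cm², y = 15 cm, Ī = 1 350 cm⁴.
Top flange (beyond web): 11.4 × 1.2, A = 13.68 cm², y = 29.4 cm, Ī = 1.6416 cm⁴.
Bottom flange (beyond web): 11.4 × 1.2, A = 13.68 cm², y = 0.6 cm, Ī = 1.6416 cm⁴.
By symmetry the centroid is at mid-height, ȳ = 15 cm.
Transfer each piece to the horizontal centroidal axis using Ī + A·d² with d = y − 15:
  web: d = 0 cm → contributes +1 350 cm⁴
  top flange (beyond web): d = 14.4 cm → contributes +2838.33 cm⁴
  bottom flange (beyond web): d = -14.4 cm → contributes +2838.33 cm⁴
Total I = 7026.65 cm⁴.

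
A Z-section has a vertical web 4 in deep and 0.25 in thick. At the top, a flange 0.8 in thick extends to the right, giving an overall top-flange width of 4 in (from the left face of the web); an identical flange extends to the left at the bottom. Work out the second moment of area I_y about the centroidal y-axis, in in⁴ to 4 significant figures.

I_y ≈ 31.04 in⁴

Decompose the section into non-overlapping parts with the origin at the bottom-left of its bounding rectangle.
Web: 0.25 × 4, A = 1 in², x = 3.875 in, Ī = 0.00520833 in⁴.
Top flange (beyond web): 3.75 × 0.8, A = 3 in², x = 5.875 in, Ī = 3.51563 in⁴.
Bottom flange (beyond web): 3.75 × 0.8, A = 3 in², x = 1.875 in, Ī = 3.51563 in⁴.
Centroid: x̄ = ΣA·x / ΣA = 3.875 in.
Transfer each piece to the centroidal y-axis using Ī + A·d² with d = x − 3.875:
  web: d = 0 in → contributes +0.00520833 in⁴
  top flange (beyond web): d = 2 in → contributes +15.5156 in⁴
  bottom flange (beyond web): d = -2 in → contributes +15.5156 in⁴
Total I = 31.0365 in⁴.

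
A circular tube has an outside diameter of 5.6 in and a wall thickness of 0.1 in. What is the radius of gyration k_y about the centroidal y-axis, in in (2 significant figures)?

Decompose the section into non-overlapping parts with the origin at the bottom-left of its bounding rectangle.
Outer circle: ⌀5.6, A = 24.63 in², x = 2.8 in, Ī = 48.27 in⁴.
Bore (subtracted): ⌀5.4, A = 22.9 in², x = 2.8 in, Ī = 41.74 in⁴.
By symmetry the centroid is at mid-width, x̄ = 2.8 in.
All pieces are centred on the centroidal y-axis, so I = ΣĪ (holes subtracted) = 6.536 in⁴.
Radius of gyration: k = √(I/A) = √(6.536 / 1.728) = 1.945 in.

k_y ≈ 1.9 in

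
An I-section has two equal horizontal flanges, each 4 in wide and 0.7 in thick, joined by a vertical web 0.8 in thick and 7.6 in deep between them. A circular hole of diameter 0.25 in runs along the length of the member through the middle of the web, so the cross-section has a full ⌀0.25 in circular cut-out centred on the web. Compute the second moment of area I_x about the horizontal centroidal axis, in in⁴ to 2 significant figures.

Decompose the section into non-overlapping parts with the origin at the bottom-left of its bounding rectangle.
Bottom flange: 4 × 0.7, A = 2.8 in², y = 0.35 in, Ī = 0.1143 in⁴.
Web: 0.8 × 7.6, A = 6.08 in², y = 4.5 in, Ī = 29.27 in⁴.
Top flange: 4 × 0.7, A = 2.8 in², y = 8.65 in, Ī = 0.1143 in⁴.
Hole (subtracted): ⌀0.25, A = 0.04909 in², y = 4.5 in, Ī = 0.0001917 in⁴.
By symmetry the centroid is at mid-height, ȳ = 4.5 in.
Transfer each piece to the horizontal centroidal axis using Ī + A·d² with d = y − 4.5:
  bottom flange: d = -4.15 in → contributes +48.34 in⁴
  web: d = 0 in → contributes +29.27 in⁴
  top flange: d = 4.15 in → contributes +48.34 in⁴
  hole: d = 0 in → contributes −0.0001917 in⁴
Total I = 125.9 in⁴.

I_x ≈ 130 in⁴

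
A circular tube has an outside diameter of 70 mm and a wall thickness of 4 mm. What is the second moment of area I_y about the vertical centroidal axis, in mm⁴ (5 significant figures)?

I_y ≈ 4.5326 × 10⁵ mm⁴

Treat the section as a set of non-overlapping primitives; coordinates are from the bounding-box lower-left.
Outer circle: ⌀70, A = 3848.451 mm², x = 35 mm, Ī = 1 178 588 mm⁴.
Bore (subtracted): ⌀62, A = 3019.071 mm², x = 35 mm, Ī = 725331.7 mm⁴.
By symmetry the centroid is at mid-width, x̄ = 35 mm.
All pieces are centred on the vertical centroidal axis, so I = ΣĪ (holes subtracted) = 453256.4 mm⁴.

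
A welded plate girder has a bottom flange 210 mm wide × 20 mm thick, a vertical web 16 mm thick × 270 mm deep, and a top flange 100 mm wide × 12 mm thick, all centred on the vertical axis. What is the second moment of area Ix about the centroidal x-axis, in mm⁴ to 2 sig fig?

Decompose the section into non-overlapping parts with the origin at the bottom-left of its bounding rectangle.
Bottom plate: 210 × 20, A = 4 200 mm², y = 10 mm, Ī = 140 000 mm⁴.
Web plate: 16 × 270, A = 4 320 mm², y = 155 mm, Ī = 26 244 000 mm⁴.
Top plate: 100 × 12, A = 1 200 mm², y = 296 mm, Ī = 14 400 mm⁴.
Centroid: ȳ = ΣA·y / ΣA = 109.8 mm.
Transfer each piece to the centroidal x-axis using Ī + A·d² with d = y − 109.8:
  bottom plate: d = -99.75 mm → contributes +41 932 849 mm⁴
  web plate: d = 45.25 mm → contributes +35 088 263 mm⁴
  top plate: d = 186.2 mm → contributes +41 639 895 mm⁴
Total I = 118 661 007 mm⁴.

Ix ≈ 1.2 × 10⁸ mm⁴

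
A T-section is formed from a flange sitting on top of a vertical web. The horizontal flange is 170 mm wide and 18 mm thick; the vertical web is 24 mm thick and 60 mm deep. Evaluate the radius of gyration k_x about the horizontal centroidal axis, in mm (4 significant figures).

Treat the section as a set of non-overlapping primitives; coordinates are from the bounding-box lower-left.
Flange: 170 × 18, A = 3 060 mm², y = 69 mm, Ī = 82 620 mm⁴.
Web: 24 × 60, A = 1 440 mm², y = 30 mm, Ī = 432 000 mm⁴.
Centroid: ȳ = ΣA·y / ΣA = 56.52 mm.
Transfer each piece to the horizontal centroidal axis using Ī + A·d² with d = y − 56.52:
  flange: d = 12.48 mm → contributes +559 216 mm⁴
  web: d = -26.52 mm → contributes +1 444 767 mm⁴
Total I = 2 003 983 mm⁴.
Radius of gyration: k = √(I/A) = √(2 003 983 / 4 500) = 21.1028 mm.

k_x ≈ 21.10 mm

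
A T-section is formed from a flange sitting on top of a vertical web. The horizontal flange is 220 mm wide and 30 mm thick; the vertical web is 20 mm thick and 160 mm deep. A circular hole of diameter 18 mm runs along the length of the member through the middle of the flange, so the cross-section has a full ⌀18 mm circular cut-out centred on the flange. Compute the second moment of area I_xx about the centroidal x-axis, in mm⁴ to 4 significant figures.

I_xx ≈ 2.651 × 10⁷ mm⁴

Decompose the section into non-overlapping parts with the origin at the bottom-left of its bounding rectangle.
Flange: 220 × 30, A = 6 600 mm², y = 175 mm, Ī = 495 000 mm⁴.
Web: 20 × 160, A = 3 200 mm², y = 80 mm, Ī = 6 826 667 mm⁴.
Hole (subtracted): ⌀18, A = 254.469 mm², y = 175 mm, Ī = 5 153 mm⁴.
Centroid: ȳ = ΣA·y / ΣA = 143.153 mm.
Transfer each piece to the centroidal x-axis using Ī + A·d² with d = y − 143.153:
  flange: d = 31.8474 mm → contributes +7 189 080 mm⁴
  web: d = -63.1526 mm → contributes +19 589 084 mm⁴
  hole: d = 31.8474 mm → contributes −263 249 mm⁴
Total I = 26 514 915 mm⁴.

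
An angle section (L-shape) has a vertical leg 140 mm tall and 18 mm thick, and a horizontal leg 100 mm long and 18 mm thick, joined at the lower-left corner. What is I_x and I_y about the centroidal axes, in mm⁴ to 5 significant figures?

I_x ≈ 7.6194 × 10⁶ mm⁴, I_y ≈ 3.2221 × 10⁶ mm⁴

Decompose the section into non-overlapping parts with the origin at the bottom-left of its bounding rectangle.
Vertical leg: 18 × 140, A = 2 520 mm², y = 70 mm, Ī = 4 116 000 mm⁴.
Horizontal leg (remainder): 82 × 18, A = 1 476 mm², y = 9 mm, Ī = 39 852 mm⁴.
Centroid: ȳ = ΣA·y / ΣA = 47.46847 mm.
Transfer each piece to the centroidal x-axis using Ī + A·d² with d = y − 47.46847:
  vertical leg: d = 22.53153 mm → contributes +5 395 328 mm⁴
  horizontal leg (remainder): d = -38.46847 mm → contributes +2 224 071 mm⁴
Total I = 7 619 399 mm⁴.
For the y-axis: x̄ = 27.46847 mm.
Repeating about the centroidal y-axis gives I_y = 3 222 119 mm⁴.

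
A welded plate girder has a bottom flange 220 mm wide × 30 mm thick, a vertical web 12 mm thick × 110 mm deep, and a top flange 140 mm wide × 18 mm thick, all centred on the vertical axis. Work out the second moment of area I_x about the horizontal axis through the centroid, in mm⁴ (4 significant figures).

Treat the section as a set of non-overlapping primitives; coordinates are from the bounding-box lower-left.
Bottom plate: 220 × 30, A = 6 600 mm², y = 15 mm, Ī = 495 000 mm⁴.
Web plate: 12 × 110, A = 1 320 mm², y = 85 mm, Ī = 1 331 000 mm⁴.
Top plate: 140 × 18, A = 2 520 mm², y = 149 mm, Ī = 68 040 mm⁴.
Centroid: ȳ = ΣA·y / ΣA = 56.1954 mm.
Transfer each piece to the horizontal axis through the centroid using Ī + A·d² with d = y − 56.1954:
  bottom plate: d = -41.1954 mm → contributes +11 695 604 mm⁴
  web plate: d = 28.8046 mm → contributes +2 426 210 mm⁴
  top plate: d = 92.8046 mm → contributes +21 772 027 mm⁴
Total I = 35 893 841 mm⁴.

I_x ≈ 3.589 × 10⁷ mm⁴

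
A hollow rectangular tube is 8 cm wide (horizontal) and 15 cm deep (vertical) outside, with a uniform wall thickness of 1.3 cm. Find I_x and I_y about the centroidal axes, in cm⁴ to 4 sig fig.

Split into non-overlapping primitives; take the origin at the lower-left of the bounding box.
Outer rectangle: 8 × 15, A = 120 cm², y = 7.5 cm, Ī = 2 250 cm⁴.
Inner void (subtracted): 5.4 × 12.4, A = 66.96 cm², y = 7.5 cm, Ī = 857.981 cm⁴.
By symmetry the centroid is at mid-height, ȳ = 7.5 cm.
All pieces are centred on the centroidal x-axis, so I = ΣĪ (holes subtracted) = 1392.02 cm⁴.
Repeating about the centroidal y-axis gives I_y = 477.287 cm⁴.

I_x ≈ 1392 cm⁴, I_y ≈ 477.3 cm⁴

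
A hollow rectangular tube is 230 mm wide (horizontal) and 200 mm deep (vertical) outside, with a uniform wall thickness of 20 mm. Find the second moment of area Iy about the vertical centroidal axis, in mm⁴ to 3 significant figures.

Treat the section as a set of non-overlapping primitives; coordinates are from the bounding-box lower-left.
Outer rectangle: 230 × 200, A = 46 000 mm², x = 115 mm, Ī = 202 783 333 mm⁴.
Inner void (subtracted): 190 × 160, A = 30 400 mm², x = 115 mm, Ī = 91 453 333 mm⁴.
By symmetry the centroid is at mid-width, x̄ = 115 mm.
All pieces are centred on the vertical centroidal axis, so I = ΣĪ (holes subtracted) = 111 330 000 mm⁴.

Iy ≈ 1.11 × 10⁸ mm⁴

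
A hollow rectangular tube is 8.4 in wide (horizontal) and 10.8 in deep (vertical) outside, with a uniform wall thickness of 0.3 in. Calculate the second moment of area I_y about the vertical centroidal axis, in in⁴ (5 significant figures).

I_y ≈ 130.06 in⁴

Break the section into simple shapes (no overlaps), measuring from the bottom-left corner of the bounding box.
Outer rectangle: 8.4 × 10.8, A = 90.72 in², x = 4.2 in, Ī = 533.4336 in⁴.
Inner void (subtracted): 7.8 × 10.2, A = 79.56 in², x = 4.2 in, Ī = 403.3692 in⁴.
By symmetry the centroid is at mid-width, x̄ = 4.2 in.
All pieces are centred on the vertical centroidal axis, so I = ΣĪ (holes subtracted) = 130.0644 in⁴.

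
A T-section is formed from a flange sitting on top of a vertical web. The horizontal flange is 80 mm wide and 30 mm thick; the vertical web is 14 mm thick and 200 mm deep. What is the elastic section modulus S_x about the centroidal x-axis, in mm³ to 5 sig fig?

S_x ≈ 1.7380 × 10⁵ mm³

Treat the section as a set of non-overlapping primitives; coordinates are from the bounding-box lower-left.
Flange: 80 × 30, A = 2 400 mm², y = 215 mm, Ī = 180 000 mm⁴.
Web: 14 × 200, A = 2 800 mm², y = 100 mm, Ī = 9 333 333 mm⁴.
Centroid: ȳ = ΣA·y / ΣA = 153.0769 mm.
Transfer each piece to the centroidal x-axis using Ī + A·d² with d = y − 153.0769:
  flange: d = 61.92308 mm → contributes +9 382 722 mm⁴
  web: d = -53.07692 mm → contributes +17 221 381 mm⁴
Total I = 26 604 103 mm⁴.
Extreme fibre distance c = 153.0769 mm; S = I/c = 173795.6 mm³.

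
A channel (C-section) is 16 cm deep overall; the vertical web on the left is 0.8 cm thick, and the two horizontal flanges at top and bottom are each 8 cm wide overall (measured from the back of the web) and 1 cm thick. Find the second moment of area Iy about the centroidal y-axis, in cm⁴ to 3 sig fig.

Break the section into simple shapes (no overlaps), measuring from the bottom-left corner of the bounding box.
Web: 0.8 × 16, A = 12.8 cm², x = 0.4 cm, Ī = 0.68267 cm⁴.
Top flange (beyond web): 7.2 × 1, A = 7.2 cm², x = 4.4 cm, Ī = 31.104 cm⁴.
Bottom flange (beyond web): 7.2 × 1, A = 7.2 cm², x = 4.4 cm, Ī = 31.104 cm⁴.
Centroid: x̄ = ΣA·x / ΣA = 2.5176 cm.
Transfer each piece to the centroidal y-axis using Ī + A·d² with d = x − 2.5176:
  web: d = -2.1176 cm → contributes +58.083 cm⁴
  top flange (beyond web): d = 1.8824 cm → contributes +56.615 cm⁴
  bottom flange (beyond web): d = 1.8824 cm → contributes +56.615 cm⁴
Total I = 171.31 cm⁴.

Iy ≈ 171 cm⁴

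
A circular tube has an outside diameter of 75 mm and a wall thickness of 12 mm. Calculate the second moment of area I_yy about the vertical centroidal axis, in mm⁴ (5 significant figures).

Break the section into simple shapes (no overlaps), measuring from the bottom-left corner of the bounding box.
Outer circle: ⌀75, A = 4417.865 mm², x = 37.5 mm, Ī = 1 553 156 mm⁴.
Bore (subtracted): ⌀51, A = 2042.821 mm², x = 37.5 mm, Ī = 332 086 mm⁴.
By symmetry the centroid is at mid-width, x̄ = 37.5 mm.
All pieces are centred on the vertical centroidal axis, so I = ΣĪ (holes subtracted) = 1 221 070 mm⁴.

I_yy ≈ 1.2211 × 10⁶ mm⁴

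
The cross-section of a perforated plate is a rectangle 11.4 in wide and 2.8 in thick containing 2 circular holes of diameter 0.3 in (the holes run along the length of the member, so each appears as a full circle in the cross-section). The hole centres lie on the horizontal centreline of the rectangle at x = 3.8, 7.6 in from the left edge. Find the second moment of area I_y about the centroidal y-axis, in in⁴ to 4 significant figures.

Split into non-overlapping primitives; take the origin at the lower-left of the bounding box.
Plate: 11.4 × 2.8, A = 31.92 in², x = 5.7 in, Ī = 345.694 in⁴.
Hole 1 (subtracted): ⌀0.3, A = 0.0706858 in², x = 3.8 in, Ī = 0.000397608 in⁴.
Hole 2 (subtracted): ⌀0.3, A = 0.0706858 in², x = 7.6 in, Ī = 0.000397608 in⁴.
By symmetry the centroid is at mid-width, x̄ = 5.7 in.
Transfer each piece to the centroidal y-axis using Ī + A·d² with d = x − 5.7:
  plate: d = 0 in → contributes +345.694 in⁴
  hole 1: d = -1.9 in → contributes −0.255573 in⁴
  hole 2: d = 1.9 in → contributes −0.255573 in⁴
Total I = 345.182 in⁴.

I_y ≈ 345.2 in⁴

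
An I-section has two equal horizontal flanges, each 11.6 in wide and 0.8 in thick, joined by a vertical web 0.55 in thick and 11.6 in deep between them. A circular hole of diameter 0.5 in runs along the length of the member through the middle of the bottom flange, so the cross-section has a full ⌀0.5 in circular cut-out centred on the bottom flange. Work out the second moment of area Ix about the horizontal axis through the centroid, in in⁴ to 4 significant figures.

Decompose the section into non-overlapping parts with the origin at the bottom-left of its bounding rectangle.
Bottom flange: 11.6 × 0.8, A = 9.28 in², y = 0.4 in, Ī = 0.494933 in⁴.
Web: 0.55 × 11.6, A = 6.38 in², y = 6.6 in, Ī = 71.5411 in⁴.
Top flange: 11.6 × 0.8, A = 9.28 in², y = 12.8 in, Ī = 0.494933 in⁴.
Hole (subtracted): ⌀0.5, A = 0.19635 in², y = 0.4 in, Ī = 0.00306796 in⁴.
Centroid: ȳ = ΣA·y / ΣA = 6.6492 in.
Transfer each piece to the horizontal axis through the centroid using Ī + A·d² with d = y − 6.6492:
  bottom flange: d = -6.2492 in → contributes +362.902 in⁴
  web: d = -0.0491992 in → contributes +71.5565 in⁴
  top flange: d = 6.1508 in → contributes +351.579 in⁴
  hole: d = -6.2492 in → contributes −7.67101 in⁴
Total I = 778.367 in⁴.

Ix ≈ 778.4 in⁴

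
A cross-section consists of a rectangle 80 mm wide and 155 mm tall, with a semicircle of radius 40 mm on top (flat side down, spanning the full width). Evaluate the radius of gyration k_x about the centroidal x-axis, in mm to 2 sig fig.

Break the section into simple shapes (no overlaps), measuring from the bottom-left corner of the bounding box.
Rectangular body: 80 × 155, A = 12 400 mm², y = 77.5 mm, Ī = 24 825 833 mm⁴.
Semicircular cap: semicircle r = 40, A = 2 513 mm², y = 172 mm, Ī = 280 978 mm⁴.
Centroid: ȳ = ΣA·y / ΣA = 93.42 mm.
Transfer each piece to the centroidal x-axis using Ī + A·d² with d = y − 93.42:
  rectangular body: d = -15.92 mm → contributes +27 969 259 mm⁴
  semicircular cap: d = 78.55 mm → contributes +15 790 023 mm⁴
Total I = 43 759 283 mm⁴.
Radius of gyration: k = √(I/A) = √(43 759 283 / 14 913) = 54.17 mm.

k_x ≈ 54 mm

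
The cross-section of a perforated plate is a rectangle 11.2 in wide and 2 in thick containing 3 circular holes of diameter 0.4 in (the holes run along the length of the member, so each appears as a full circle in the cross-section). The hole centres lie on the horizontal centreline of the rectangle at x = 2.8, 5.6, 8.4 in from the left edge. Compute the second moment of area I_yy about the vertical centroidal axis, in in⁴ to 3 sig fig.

Break the section into simple shapes (no overlaps), measuring from the bottom-left corner of the bounding box.
Plate: 11.2 × 2, A = 22.4 in², x = 5.6 in, Ī = 234.15 in⁴.
Hole 1 (subtracted): ⌀0.4, A = 0.12566 in², x = 2.8 in, Ī = 0.0012566 in⁴.
Hole 2 (subtracted): ⌀0.4, A = 0.12566 in², x = 5.6 in, Ī = 0.0012566 in⁴.
Hole 3 (subtracted): ⌀0.4, A = 0.12566 in², x = 8.4 in, Ī = 0.0012566 in⁴.
By symmetry the centroid is at mid-width, x̄ = 5.6 in.
Transfer each piece to the vertical centroidal axis using Ī + A·d² with d = x − 5.6:
  plate: d = 0 in → contributes +234.15 in⁴
  hole 1: d = -2.8 in → contributes −0.98646 in⁴
  hole 2: d = 0 in → contributes −0.0012566 in⁴
  hole 3: d = 2.8 in → contributes −0.98646 in⁴
Total I = 232.18 in⁴.

I_yy ≈ 232 in⁴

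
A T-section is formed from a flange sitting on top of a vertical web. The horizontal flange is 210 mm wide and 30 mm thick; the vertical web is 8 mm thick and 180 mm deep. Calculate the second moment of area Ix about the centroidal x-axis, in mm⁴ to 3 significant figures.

Ix ≈ 1.73 × 10⁷ mm⁴

Break the section into simple shapes (no overlaps), measuring from the bottom-left corner of the bounding box.
Flange: 210 × 30, A = 6 300 mm², y = 195 mm, Ī = 472 500 mm⁴.
Web: 8 × 180, A = 1 440 mm², y = 90 mm, Ī = 3 888 000 mm⁴.
Centroid: ȳ = ΣA·y / ΣA = 175.47 mm.
Transfer each piece to the centroidal x-axis using Ī + A·d² with d = y − 175.47:
  flange: d = 19.535 mm → contributes +2 876 654 mm⁴
  web: d = -85.465 mm → contributes +14 406 172 mm⁴
Total I = 17 282 826 mm⁴.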